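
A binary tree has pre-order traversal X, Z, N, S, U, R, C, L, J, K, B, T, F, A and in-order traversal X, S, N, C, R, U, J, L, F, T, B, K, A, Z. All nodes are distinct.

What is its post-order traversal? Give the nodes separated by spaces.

S C R J F T B A K L U N Z X

The first element of pre-order is the root; it splits in-order into left and right subtrees.
Root X: left subtree has 0 nodes { }, right has 13 {S, N, C, R, U, J, L, F, T, B, K, A, Z}.
  Root Z: left subtree has 12 nodes {S, N, C, R, U, J, L, F, T, B, K, A}, right has 0 { }.
    Root N: left subtree has 1 node {S}, right has 10 {C, R, U, J, L, F, T, B, K, A}.
      Root U: left subtree has 2 nodes {C, R}, right has 7 {J, L, F, T, B, K, A}.
        Root R: left subtree has 1 node {C}, right has 0 { }.
        Root L: left subtree has 1 node {J}, right has 5 {F, T, B, K, A}.
          Root K: left subtree has 3 nodes {F, T, B}, right has 1 {A}.
            Root B: left subtree has 2 nodes {F, T}, right has 0 { }.
              Root T: left subtree has 1 node {F}, right has 0 { }.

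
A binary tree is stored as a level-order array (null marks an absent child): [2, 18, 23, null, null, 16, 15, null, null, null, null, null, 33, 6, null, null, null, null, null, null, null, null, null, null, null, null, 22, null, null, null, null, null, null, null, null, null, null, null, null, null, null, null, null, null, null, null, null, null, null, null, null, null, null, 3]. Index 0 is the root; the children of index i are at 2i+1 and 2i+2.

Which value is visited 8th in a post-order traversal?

23

Post-order visits the left subtree, then the right subtree, then the node.
At 2: go left to 18.
  18 is a leaf — visit 18.
At 2: go right to 23.
  At 23: go left to 16.
    At 16: no left child.
    At 16: go right to 33.
      At 33: no left child.
      At 33: go right to 22.
        At 22: go left to 3.
          3 is a leaf — visit 3.
        At 22: no right child.
        Visit 22.
      Visit 33.
    Visit 16.
  At 23: go right to 15.
    At 15: go left to 6.
      6 is a leaf — visit 6.
    At 15: no right child.
    Visit 15.
  Visit 23.
Visit 2.
Full post-order sequence: 18, 3, 22, 33, 16, 6, 15, 23, 2.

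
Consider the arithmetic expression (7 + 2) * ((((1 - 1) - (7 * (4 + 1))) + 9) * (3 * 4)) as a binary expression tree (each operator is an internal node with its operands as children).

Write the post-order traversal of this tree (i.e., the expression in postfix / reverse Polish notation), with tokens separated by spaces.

7 2 + 1 1 - 7 4 1 + * - 9 + 3 4 * * *

Post-order on an expression tree gives postfix notation: for each operator, emit left operand, right operand, then the operator.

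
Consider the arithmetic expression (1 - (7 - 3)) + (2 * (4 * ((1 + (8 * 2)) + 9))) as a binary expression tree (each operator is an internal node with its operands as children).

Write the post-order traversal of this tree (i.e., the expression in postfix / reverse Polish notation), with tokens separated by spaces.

Post-order on an expression tree gives postfix notation: for each operator, emit left operand, right operand, then the operator.

1 7 3 - - 2 4 1 8 2 * + 9 + * * +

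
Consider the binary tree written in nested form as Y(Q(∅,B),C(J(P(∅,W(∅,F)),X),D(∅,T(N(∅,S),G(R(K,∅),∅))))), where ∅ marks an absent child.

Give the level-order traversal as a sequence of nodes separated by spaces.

Y Q C B J D P X T W N G F S R K

Level-order visits nodes level by level from the root, left to right within each level.
Level 0: Y
Level 1: Q, C
Level 2: B, J, D
Level 3: P, X, T
Level 4: W, N, G
Level 5: F, S, R
Level 6: K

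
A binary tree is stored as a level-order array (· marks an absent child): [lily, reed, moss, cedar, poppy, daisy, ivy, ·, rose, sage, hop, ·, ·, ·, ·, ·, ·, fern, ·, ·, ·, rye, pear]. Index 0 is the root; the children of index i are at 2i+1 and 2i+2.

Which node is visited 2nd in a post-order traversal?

rose

Post-order visits the left subtree, then the right subtree, then the node.
At lily: go left to reed.
  At reed: go left to cedar.
    At cedar: no left child.
    At cedar: go right to rose.
      At rose: go left to fern.
        fern is a leaf — visit fern.
      At rose: no right child.
      Visit rose.
    Visit cedar.
  At reed: go right to poppy.
    At poppy: go left to sage.
      sage is a leaf — visit sage.
    At poppy: go right to hop.
      At hop: go left to rye.
        rye is a leaf — visit rye.
      At hop: go right to pear.
        pear is a leaf — visit pear.
      Visit hop.
    Visit poppy.
  Visit reed.
At lily: go right to moss.
  At moss: go left to daisy.
    daisy is a leaf — visit daisy.
  At moss: go right to ivy.
    ivy is a leaf — visit ivy.
  Visit moss.
Visit lily.
Full post-order sequence: fern, rose, cedar, sage, rye, pear, hop, poppy, reed, daisy, ivy, moss, lily.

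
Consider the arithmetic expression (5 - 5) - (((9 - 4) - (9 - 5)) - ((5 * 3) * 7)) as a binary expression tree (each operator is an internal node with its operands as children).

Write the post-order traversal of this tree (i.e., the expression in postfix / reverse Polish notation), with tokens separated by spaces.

5 5 - 9 4 - 9 5 - - 5 3 * 7 * - -

Post-order on an expression tree gives postfix notation: for each operator, emit left operand, right operand, then the operator.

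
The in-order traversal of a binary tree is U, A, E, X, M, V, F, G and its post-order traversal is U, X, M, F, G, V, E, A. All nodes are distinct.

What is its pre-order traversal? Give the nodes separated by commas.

The last element of post-order is the root; it splits in-order into left and right subtrees.
Root A: left subtree has 1 node {U}, right has 6 {E, X, M, V, F, G}.
  Root E: left subtree has 0 nodes { }, right has 5 {X, M, V, F, G}.
    Root V: left subtree has 2 nodes {X, M}, right has 2 {F, G}.
      Root M: left subtree has 1 node {X}, right has 0 { }.
      Root G: left subtree has 1 node {F}, right has 0 { }.

A, U, E, V, M, X, G, F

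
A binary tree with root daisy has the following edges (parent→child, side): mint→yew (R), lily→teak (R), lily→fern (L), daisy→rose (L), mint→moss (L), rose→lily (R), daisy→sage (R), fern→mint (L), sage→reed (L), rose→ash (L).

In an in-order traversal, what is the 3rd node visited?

moss

In-order visits the left subtree, then the node, then the right subtree.
At daisy: go left to rose.
  At rose: go left to ash.
    ash is a leaf — visit ash.
  Visit rose.
  At rose: go right to lily.
    At lily: go left to fern.
      At fern: go left to mint.
        At mint: go left to moss.
          moss is a leaf — visit moss.
        Visit mint.
        At mint: go right to yew.
          yew is a leaf — visit yew.
      Visit fern.
      At fern: no right child.
    Visit lily.
    At lily: go right to teak.
      teak is a leaf — visit teak.
Visit daisy.
At daisy: go right to sage.
  At sage: go left to reed.
    reed is a leaf — visit reed.
  Visit sage.
  At sage: no right child.
Full in-order sequence: ash, rose, moss, mint, yew, fern, lily, teak, daisy, reed, sage.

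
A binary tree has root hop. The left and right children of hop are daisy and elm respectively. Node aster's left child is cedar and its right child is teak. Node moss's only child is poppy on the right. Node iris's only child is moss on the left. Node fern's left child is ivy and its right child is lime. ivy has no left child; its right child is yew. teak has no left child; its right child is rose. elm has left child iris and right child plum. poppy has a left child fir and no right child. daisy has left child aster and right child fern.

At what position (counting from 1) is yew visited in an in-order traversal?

In-order visits the left subtree, then the node, then the right subtree.
At hop: go left to daisy.
  At daisy: go left to aster.
    At aster: go left to cedar.
      cedar is a leaf — visit cedar.
    Visit aster.
    At aster: go right to teak.
      At teak: no left child.
      Visit teak.
      At teak: go right to rose.
        rose is a leaf — visit rose.
  Visit daisy.
  At daisy: go right to fern.
    At fern: go left to ivy.
      At ivy: no left child.
      Visit ivy.
      At ivy: go right to yew.
        yew is a leaf — visit yew.
    Visit fern.
    At fern: go right to lime.
      lime is a leaf — visit lime.
Visit hop.
At hop: go right to elm.
  At elm: go left to iris.
    At iris: go left to moss.
      At moss: no left child.
      Visit moss.
      At moss: go right to poppy.
        At poppy: go left to fir.
          fir is a leaf — visit fir.
        Visit poppy.
        At poppy: no right child.
    Visit iris.
    At iris: no right child.
  Visit elm.
  At elm: go right to plum.
    plum is a leaf — visit plum.
Full in-order sequence: cedar, aster, teak, rose, daisy, ivy, yew, fern, lime, hop, moss, fir, poppy, iris, elm, plum.

7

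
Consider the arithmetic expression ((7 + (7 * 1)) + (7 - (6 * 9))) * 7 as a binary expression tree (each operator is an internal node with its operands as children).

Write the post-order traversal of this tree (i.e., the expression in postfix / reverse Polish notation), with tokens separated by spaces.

Post-order on an expression tree gives postfix notation: for each operator, emit left operand, right operand, then the operator.

7 7 1 * + 7 6 9 * - + 7 *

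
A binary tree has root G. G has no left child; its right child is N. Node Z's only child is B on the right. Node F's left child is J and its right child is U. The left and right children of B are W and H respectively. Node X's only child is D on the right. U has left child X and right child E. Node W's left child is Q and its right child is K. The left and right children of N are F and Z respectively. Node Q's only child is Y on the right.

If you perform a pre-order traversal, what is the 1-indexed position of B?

10

Pre-order visits the node, then its left subtree, then its right subtree.
Visit G.
At G: no left child.
At G: go right to N.
  Visit N.
  At N: go left to F.
    Visit F.
    At F: go left to J.
      J is a leaf — visit J.
    At F: go right to U.
      Visit U.
      At U: go left to X.
        Visit X.
        At X: no left child.
        At X: go right to D.
          D is a leaf — visit D.
      At U: go right to E.
        E is a leaf — visit E.
  At N: go right to Z.
    Visit Z.
    At Z: no left child.
    At Z: go right to B.
      Visit B.
      At B: go left to W.
        Visit W.
        At W: go left to Q.
          Visit Q.
          At Q: no left child.
          At Q: go right to Y.
            Y is a leaf — visit Y.
        At W: go right to K.
          K is a leaf — visit K.
      At B: go right to H.
        H is a leaf — visit H.
Full pre-order sequence: G, N, F, J, U, X, D, E, Z, B, W, Q, Y, K, H.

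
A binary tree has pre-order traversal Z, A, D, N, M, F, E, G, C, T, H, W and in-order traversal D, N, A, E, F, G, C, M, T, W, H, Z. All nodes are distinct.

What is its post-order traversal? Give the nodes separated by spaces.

The first element of pre-order is the root; it splits in-order into left and right subtrees.
Root Z: left subtree has 11 nodes {D, N, A, E, F, G, C, M, T, W, H}, right has 0 { }.
  Root A: left subtree has 2 nodes {D, N}, right has 8 {E, F, G, C, M, T, W, H}.
    Root D: left subtree has 0 nodes { }, right has 1 {N}.
    Root M: left subtree has 4 nodes {E, F, G, C}, right has 3 {T, W, H}.
      Root F: left subtree has 1 node {E}, right has 2 {G, C}.
        Root G: left subtree has 0 nodes { }, right has 1 {C}.
      Root T: left subtree has 0 nodes { }, right has 2 {W, H}.
        Root H: left subtree has 1 node {W}, right has 0 { }.

N D E C G F W H T M A Z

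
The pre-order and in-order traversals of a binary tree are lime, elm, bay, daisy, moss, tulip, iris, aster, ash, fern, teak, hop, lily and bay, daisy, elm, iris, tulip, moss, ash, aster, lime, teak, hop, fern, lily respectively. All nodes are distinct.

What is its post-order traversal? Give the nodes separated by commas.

daisy, bay, iris, tulip, ash, aster, moss, elm, hop, teak, lily, fern, lime

The first element of pre-order is the root; it splits in-order into left and right subtrees.
Root lime: left subtree has 8 nodes {bay, daisy, elm, iris, tulip, moss, ash, aster}, right has 4 {teak, hop, fern, lily}.
  Root elm: left subtree has 2 nodes {bay, daisy}, right has 5 {iris, tulip, moss, ash, aster}.
    Root bay: left subtree has 0 nodes { }, right has 1 {daisy}.
    Root moss: left subtree has 2 nodes {iris, tulip}, right has 2 {ash, aster}.
      Root tulip: left subtree has 1 node {iris}, right has 0 { }.
      Root aster: left subtree has 1 node {ash}, right has 0 { }.
  Root fern: left subtree has 2 nodes {teak, hop}, right has 1 {lily}.
    Root teak: left subtree has 0 nodes { }, right has 1 {hop}.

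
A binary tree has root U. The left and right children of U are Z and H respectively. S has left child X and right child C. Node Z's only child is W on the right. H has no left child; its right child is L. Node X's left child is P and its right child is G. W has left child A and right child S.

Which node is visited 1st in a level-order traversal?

Level-order visits nodes level by level from the root, left to right within each level.
Level 0: U
Level 1: Z, H
Level 2: W, L
Level 3: A, S
Level 4: X, C
Level 5: P, G
Full level-order sequence: U, Z, H, W, L, A, S, X, C, P, G.

U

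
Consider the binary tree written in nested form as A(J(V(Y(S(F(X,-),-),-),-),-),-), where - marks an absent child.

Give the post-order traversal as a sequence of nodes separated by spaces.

X F S Y V J A

Post-order visits the left subtree, then the right subtree, then the node.
At A: go left to J.
  At J: go left to V.
    At V: go left to Y.
      At Y: go left to S.
        At S: go left to F.
          At F: go left to X.
            X is a leaf — visit X.
          At F: no right child.
          Visit F.
        At S: no right child.
        Visit S.
      At Y: no right child.
      Visit Y.
    At V: no right child.
    Visit V.
  At J: no right child.
  Visit J.
At A: no right child.
Visit A.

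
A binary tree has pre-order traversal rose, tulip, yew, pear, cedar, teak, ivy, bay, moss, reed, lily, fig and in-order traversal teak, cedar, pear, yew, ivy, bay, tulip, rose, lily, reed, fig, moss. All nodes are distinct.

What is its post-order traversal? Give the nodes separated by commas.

The first element of pre-order is the root; it splits in-order into left and right subtrees.
Root rose: left subtree has 7 nodes {teak, cedar, pear, yew, ivy, bay, tulip}, right has 4 {lily, reed, fig, moss}.
  Root tulip: left subtree has 6 nodes {teak, cedar, pear, yew, ivy, bay}, right has 0 { }.
    Root yew: left subtree has 3 nodes {teak, cedar, pear}, right has 2 {ivy, bay}.
      Root pear: left subtree has 2 nodes {teak, cedar}, right has 0 { }.
        Root cedar: left subtree has 1 node {teak}, right has 0 { }.
      Root ivy: left subtree has 0 nodes { }, right has 1 {bay}.
  Root moss: left subtree has 3 nodes {lily, reed, fig}, right has 0 { }.
    Root reed: left subtree has 1 node {lily}, right has 1 {fig}.

teak, cedar, pear, bay, ivy, yew, tulip, lily, fig, reed, moss, rose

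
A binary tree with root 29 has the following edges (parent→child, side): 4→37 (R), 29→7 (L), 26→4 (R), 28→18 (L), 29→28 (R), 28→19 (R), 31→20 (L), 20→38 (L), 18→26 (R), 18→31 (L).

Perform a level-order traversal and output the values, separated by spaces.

29 7 28 18 19 31 26 20 4 38 37

Level-order visits nodes level by level from the root, left to right within each level.
Level 0: 29
Level 1: 7, 28
Level 2: 18, 19
Level 3: 31, 26
Level 4: 20, 4
Level 5: 38, 37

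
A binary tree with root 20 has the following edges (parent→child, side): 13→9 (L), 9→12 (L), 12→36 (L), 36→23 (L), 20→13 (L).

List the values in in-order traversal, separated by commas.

23, 36, 12, 9, 13, 20

In-order visits the left subtree, then the node, then the right subtree.
At 20: go left to 13.
  At 13: go left to 9.
    At 9: go left to 12.
      At 12: go left to 36.
        At 36: go left to 23.
          23 is a leaf — visit 23.
        Visit 36.
        At 36: no right child.
      Visit 12.
      At 12: no right child.
    Visit 9.
    At 9: no right child.
  Visit 13.
  At 13: no right child.
Visit 20.
At 20: no right child.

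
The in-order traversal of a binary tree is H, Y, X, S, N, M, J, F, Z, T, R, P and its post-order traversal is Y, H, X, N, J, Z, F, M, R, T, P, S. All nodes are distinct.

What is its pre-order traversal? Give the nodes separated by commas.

S, X, H, Y, P, T, M, N, F, J, Z, R

The last element of post-order is the root; it splits in-order into left and right subtrees.
Root S: left subtree has 3 nodes {H, Y, X}, right has 8 {N, M, J, F, Z, T, R, P}.
  Root X: left subtree has 2 nodes {H, Y}, right has 0 { }.
    Root H: left subtree has 0 nodes { }, right has 1 {Y}.
  Root P: left subtree has 7 nodes {N, M, J, F, Z, T, R}, right has 0 { }.
    Root T: left subtree has 5 nodes {N, M, J, F, Z}, right has 1 {R}.
      Root M: left subtree has 1 node {N}, right has 3 {J, F, Z}.
        Root F: left subtree has 1 node {J}, right has 1 {Z}.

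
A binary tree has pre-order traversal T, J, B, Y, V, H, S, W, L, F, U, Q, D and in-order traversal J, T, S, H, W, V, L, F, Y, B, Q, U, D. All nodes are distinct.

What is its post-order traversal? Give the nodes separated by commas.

J, S, W, H, F, L, V, Y, Q, D, U, B, T

The first element of pre-order is the root; it splits in-order into left and right subtrees.
Root T: left subtree has 1 node {J}, right has 11 {S, H, W, V, L, F, Y, B, Q, U, D}.
  Root B: left subtree has 7 nodes {S, H, W, V, L, F, Y}, right has 3 {Q, U, D}.
    Root Y: left subtree has 6 nodes {S, H, W, V, L, F}, right has 0 { }.
      Root V: left subtree has 3 nodes {S, H, W}, right has 2 {L, F}.
        Root H: left subtree has 1 node {S}, right has 1 {W}.
        Root L: left subtree has 0 nodes { }, right has 1 {F}.
    Root U: left subtree has 1 node {Q}, right has 1 {D}.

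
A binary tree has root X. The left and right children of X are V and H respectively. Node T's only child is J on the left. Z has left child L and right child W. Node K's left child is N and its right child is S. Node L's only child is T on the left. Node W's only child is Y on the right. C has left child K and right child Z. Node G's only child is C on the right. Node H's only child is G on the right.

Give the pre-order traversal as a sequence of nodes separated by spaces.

Pre-order visits the node, then its left subtree, then its right subtree.
Visit X.
At X: go left to V.
  V is a leaf — visit V.
At X: go right to H.
  Visit H.
  At H: no left child.
  At H: go right to G.
    Visit G.
    At G: no left child.
    At G: go right to C.
      Visit C.
      At C: go left to K.
        Visit K.
        At K: go left to N.
          N is a leaf — visit N.
        At K: go right to S.
          S is a leaf — visit S.
      At C: go right to Z.
        Visit Z.
        At Z: go left to L.
          Visit L.
          At L: go left to T.
            Visit T.
            At T: go left to J.
              J is a leaf — visit J.
            At T: no right child.
          At L: no right child.
        At Z: go right to W.
          Visit W.
          At W: no left child.
          At W: go right to Y.
            Y is a leaf — visit Y.

X V H G C K N S Z L T J W Y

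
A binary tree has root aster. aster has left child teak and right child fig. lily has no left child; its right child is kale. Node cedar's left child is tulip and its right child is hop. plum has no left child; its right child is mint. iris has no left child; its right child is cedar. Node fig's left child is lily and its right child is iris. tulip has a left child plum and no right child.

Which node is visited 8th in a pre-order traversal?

Pre-order visits the node, then its left subtree, then its right subtree.
Visit aster.
At aster: go left to teak.
  teak is a leaf — visit teak.
At aster: go right to fig.
  Visit fig.
  At fig: go left to lily.
    Visit lily.
    At lily: no left child.
    At lily: go right to kale.
      kale is a leaf — visit kale.
  At fig: go right to iris.
    Visit iris.
    At iris: no left child.
    At iris: go right to cedar.
      Visit cedar.
      At cedar: go left to tulip.
        Visit tulip.
        At tulip: go left to plum.
          Visit plum.
          At plum: no left child.
          At plum: go right to mint.
            mint is a leaf — visit mint.
        At tulip: no right child.
      At cedar: go right to hop.
        hop is a leaf — visit hop.
Full pre-order sequence: aster, teak, fig, lily, kale, iris, cedar, tulip, plum, mint, hop.

tulip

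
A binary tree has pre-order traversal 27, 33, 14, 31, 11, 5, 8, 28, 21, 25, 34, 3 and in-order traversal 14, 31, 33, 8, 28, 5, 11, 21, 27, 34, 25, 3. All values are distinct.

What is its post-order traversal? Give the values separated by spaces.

The first element of pre-order is the root; it splits in-order into left and right subtrees.
Root 27: left subtree has 8 nodes {14, 31, 33, 8, 28, 5, 11, 21}, right has 3 {34, 25, 3}.
  Root 33: left subtree has 2 nodes {14, 31}, right has 5 {8, 28, 5, 11, 21}.
    Root 14: left subtree has 0 nodes { }, right has 1 {31}.
    Root 11: left subtree has 3 nodes {8, 28, 5}, right has 1 {21}.
      Root 5: left subtree has 2 nodes {8, 28}, right has 0 { }.
        Root 8: left subtree has 0 nodes { }, right has 1 {28}.
  Root 25: left subtree has 1 node {34}, right has 1 {3}.

31 14 28 8 5 21 11 33 34 3 25 27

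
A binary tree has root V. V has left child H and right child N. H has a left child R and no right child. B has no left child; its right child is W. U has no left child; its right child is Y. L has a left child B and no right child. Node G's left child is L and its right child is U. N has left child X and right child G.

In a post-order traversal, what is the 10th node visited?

N

Post-order visits the left subtree, then the right subtree, then the node.
At V: go left to H.
  At H: go left to R.
    R is a leaf — visit R.
  At H: no right child.
  Visit H.
At V: go right to N.
  At N: go left to X.
    X is a leaf — visit X.
  At N: go right to G.
    At G: go left to L.
      At L: go left to B.
        At B: no left child.
        At B: go right to W.
          W is a leaf — visit W.
        Visit B.
      At L: no right child.
      Visit L.
    At G: go right to U.
      At U: no left child.
      At U: go right to Y.
        Y is a leaf — visit Y.
      Visit U.
    Visit G.
  Visit N.
Visit V.
Full post-order sequence: R, H, X, W, B, L, Y, U, G, N, V.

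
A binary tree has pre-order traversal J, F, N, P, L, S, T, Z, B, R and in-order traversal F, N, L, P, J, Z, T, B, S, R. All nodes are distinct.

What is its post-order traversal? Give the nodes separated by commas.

The first element of pre-order is the root; it splits in-order into left and right subtrees.
Root J: left subtree has 4 nodes {F, N, L, P}, right has 5 {Z, T, B, S, R}.
  Root F: left subtree has 0 nodes { }, right has 3 {N, L, P}.
    Root N: left subtree has 0 nodes { }, right has 2 {L, P}.
      Root P: left subtree has 1 node {L}, right has 0 { }.
  Root S: left subtree has 3 nodes {Z, T, B}, right has 1 {R}.
    Root T: left subtree has 1 node {Z}, right has 1 {B}.

L, P, N, F, Z, B, T, R, S, J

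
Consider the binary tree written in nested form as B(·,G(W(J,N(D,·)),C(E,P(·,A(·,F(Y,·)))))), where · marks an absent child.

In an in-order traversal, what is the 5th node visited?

N

In-order visits the left subtree, then the node, then the right subtree.
At B: no left child.
Visit B.
At B: go right to G.
  At G: go left to W.
    At W: go left to J.
      J is a leaf — visit J.
    Visit W.
    At W: go right to N.
      At N: go left to D.
        D is a leaf — visit D.
      Visit N.
      At N: no right child.
  Visit G.
  At G: go right to C.
    At C: go left to E.
      E is a leaf — visit E.
    Visit C.
    At C: go right to P.
      At P: no left child.
      Visit P.
      At P: go right to A.
        At A: no left child.
        Visit A.
        At A: go right to F.
          At F: go left to Y.
            Y is a leaf — visit Y.
          Visit F.
          At F: no right child.
Full in-order sequence: B, J, W, D, N, G, E, C, P, A, Y, F.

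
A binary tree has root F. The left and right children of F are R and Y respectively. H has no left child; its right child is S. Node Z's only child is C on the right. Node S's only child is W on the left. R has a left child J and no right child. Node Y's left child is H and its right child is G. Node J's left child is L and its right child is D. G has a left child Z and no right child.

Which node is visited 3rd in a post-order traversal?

Post-order visits the left subtree, then the right subtree, then the node.
At F: go left to R.
  At R: go left to J.
    At J: go left to L.
      L is a leaf — visit L.
    At J: go right to D.
      D is a leaf — visit D.
    Visit J.
  At R: no right child.
  Visit R.
At F: go right to Y.
  At Y: go left to H.
    At H: no left child.
    At H: go right to S.
      At S: go left to W.
        W is a leaf — visit W.
      At S: no right child.
      Visit S.
    Visit H.
  At Y: go right to G.
    At G: go left to Z.
      At Z: no left child.
      At Z: go right to C.
        C is a leaf — visit C.
      Visit Z.
    At G: no right child.
    Visit G.
  Visit Y.
Visit F.
Full post-order sequence: L, D, J, R, W, S, H, C, Z, G, Y, F.

J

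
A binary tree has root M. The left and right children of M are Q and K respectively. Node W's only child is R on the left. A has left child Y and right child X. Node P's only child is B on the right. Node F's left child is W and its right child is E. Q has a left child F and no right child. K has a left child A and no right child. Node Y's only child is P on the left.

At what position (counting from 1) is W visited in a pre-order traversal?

Pre-order visits the node, then its left subtree, then its right subtree.
Visit M.
At M: go left to Q.
  Visit Q.
  At Q: go left to F.
    Visit F.
    At F: go left to W.
      Visit W.
      At W: go left to R.
        R is a leaf — visit R.
      At W: no right child.
    At F: go right to E.
      E is a leaf — visit E.
  At Q: no right child.
At M: go right to K.
  Visit K.
  At K: go left to A.
    Visit A.
    At A: go left to Y.
      Visit Y.
      At Y: go left to P.
        Visit P.
        At P: no left child.
        At P: go right to B.
          B is a leaf — visit B.
      At Y: no right child.
    At A: go right to X.
      X is a leaf — visit X.
  At K: no right child.
Full pre-order sequence: M, Q, F, W, R, E, K, A, Y, P, B, X.

4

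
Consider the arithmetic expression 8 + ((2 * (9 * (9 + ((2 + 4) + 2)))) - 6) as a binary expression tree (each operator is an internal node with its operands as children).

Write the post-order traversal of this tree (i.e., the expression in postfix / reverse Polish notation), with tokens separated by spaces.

Post-order on an expression tree gives postfix notation: for each operator, emit left operand, right operand, then the operator.

8 2 9 9 2 4 + 2 + + * * 6 - +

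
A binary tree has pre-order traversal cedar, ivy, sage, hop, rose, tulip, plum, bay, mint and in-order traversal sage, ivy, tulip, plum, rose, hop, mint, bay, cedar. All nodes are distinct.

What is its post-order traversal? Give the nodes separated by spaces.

The first element of pre-order is the root; it splits in-order into left and right subtrees.
Root cedar: left subtree has 8 nodes {sage, ivy, tulip, plum, rose, hop, mint, bay}, right has 0 { }.
  Root ivy: left subtree has 1 node {sage}, right has 6 {tulip, plum, rose, hop, mint, bay}.
    Root hop: left subtree has 3 nodes {tulip, plum, rose}, right has 2 {mint, bay}.
      Root rose: left subtree has 2 nodes {tulip, plum}, right has 0 { }.
        Root tulip: left subtree has 0 nodes { }, right has 1 {plum}.
      Root bay: left subtree has 1 node {mint}, right has 0 { }.

sage plum tulip rose mint bay hop ivy cedar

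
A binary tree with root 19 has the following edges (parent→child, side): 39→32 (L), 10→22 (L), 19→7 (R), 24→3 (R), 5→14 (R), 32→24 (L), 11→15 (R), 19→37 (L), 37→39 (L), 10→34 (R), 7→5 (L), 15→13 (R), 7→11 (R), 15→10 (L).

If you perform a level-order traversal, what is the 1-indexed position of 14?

Level-order visits nodes level by level from the root, left to right within each level.
Level 0: 19
Level 1: 37, 7
Level 2: 39, 5, 11
Level 3: 32, 14, 15
Level 4: 24, 10, 13
Level 5: 3, 22, 34
Full level-order sequence: 19, 37, 7, 39, 5, 11, 32, 14, 15, 24, 10, 13, 3, 22, 34.

8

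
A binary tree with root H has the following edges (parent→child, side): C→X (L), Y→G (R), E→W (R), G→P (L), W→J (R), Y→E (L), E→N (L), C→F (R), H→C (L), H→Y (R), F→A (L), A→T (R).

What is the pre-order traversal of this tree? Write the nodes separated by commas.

H, C, X, F, A, T, Y, E, N, W, J, G, P

Pre-order visits the node, then its left subtree, then its right subtree.
Visit H.
At H: go left to C.
  Visit C.
  At C: go left to X.
    X is a leaf — visit X.
  At C: go right to F.
    Visit F.
    At F: go left to A.
      Visit A.
      At A: no left child.
      At A: go right to T.
        T is a leaf — visit T.
    At F: no right child.
At H: go right to Y.
  Visit Y.
  At Y: go left to E.
    Visit E.
    At E: go left to N.
      N is a leaf — visit N.
    At E: go right to W.
      Visit W.
      At W: no left child.
      At W: go right to J.
        J is a leaf — visit J.
  At Y: go right to G.
    Visit G.
    At G: go left to P.
      P is a leaf — visit P.
    At G: no right child.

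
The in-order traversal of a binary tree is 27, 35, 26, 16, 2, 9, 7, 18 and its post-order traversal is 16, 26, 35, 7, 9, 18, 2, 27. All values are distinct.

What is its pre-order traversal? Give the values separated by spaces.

The last element of post-order is the root; it splits in-order into left and right subtrees.
Root 27: left subtree has 0 nodes { }, right has 7 {35, 26, 16, 2, 9, 7, 18}.
  Root 2: left subtree has 3 nodes {35, 26, 16}, right has 3 {9, 7, 18}.
    Root 35: left subtree has 0 nodes { }, right has 2 {26, 16}.
      Root 26: left subtree has 0 nodes { }, right has 1 {16}.
    Root 18: left subtree has 2 nodes {9, 7}, right has 0 { }.
      Root 9: left subtree has 0 nodes { }, right has 1 {7}.

27 2 35 26 16 18 9 7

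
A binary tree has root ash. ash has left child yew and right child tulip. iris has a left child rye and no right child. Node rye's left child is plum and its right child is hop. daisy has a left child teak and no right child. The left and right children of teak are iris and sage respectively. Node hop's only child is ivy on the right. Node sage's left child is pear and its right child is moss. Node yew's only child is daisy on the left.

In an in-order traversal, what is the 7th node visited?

pear

In-order visits the left subtree, then the node, then the right subtree.
At ash: go left to yew.
  At yew: go left to daisy.
    At daisy: go left to teak.
      At teak: go left to iris.
        At iris: go left to rye.
          At rye: go left to plum.
            plum is a leaf — visit plum.
          Visit rye.
          At rye: go right to hop.
            At hop: no left child.
            Visit hop.
            At hop: go right to ivy.
              ivy is a leaf — visit ivy.
        Visit iris.
        At iris: no right child.
      Visit teak.
      At teak: go right to sage.
        At sage: go left to pear.
          pear is a leaf — visit pear.
        Visit sage.
        At sage: go right to moss.
          moss is a leaf — visit moss.
    Visit daisy.
    At daisy: no right child.
  Visit yew.
  At yew: no right child.
Visit ash.
At ash: go right to tulip.
  tulip is a leaf — visit tulip.
Full in-order sequence: plum, rye, hop, ivy, iris, teak, pear, sage, moss, daisy, yew, ash, tulip.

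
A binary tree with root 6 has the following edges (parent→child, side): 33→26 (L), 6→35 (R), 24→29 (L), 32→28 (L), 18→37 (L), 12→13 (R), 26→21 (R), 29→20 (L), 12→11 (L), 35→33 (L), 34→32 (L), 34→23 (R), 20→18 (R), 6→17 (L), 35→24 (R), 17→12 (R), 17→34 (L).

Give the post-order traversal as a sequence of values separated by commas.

Post-order visits the left subtree, then the right subtree, then the node.
At 6: go left to 17.
  At 17: go left to 34.
    At 34: go left to 32.
      At 32: go left to 28.
        28 is a leaf — visit 28.
      At 32: no right child.
      Visit 32.
    At 34: go right to 23.
      23 is a leaf — visit 23.
    Visit 34.
  At 17: go right to 12.
    At 12: go left to 11.
      11 is a leaf — visit 11.
    At 12: go right to 13.
      13 is a leaf — visit 13.
    Visit 12.
  Visit 17.
At 6: go right to 35.
  At 35: go left to 33.
    At 33: go left to 26.
      At 26: no left child.
      At 26: go right to 21.
        21 is a leaf — visit 21.
      Visit 26.
    At 33: no right child.
    Visit 33.
  At 35: go right to 24.
    At 24: go left to 29.
      At 29: go left to 20.
        At 20: no left child.
        At 20: go right to 18.
          At 18: go left to 37.
            37 is a leaf — visit 37.
          At 18: no right child.
          Visit 18.
        Visit 20.
      At 29: no right child.
      Visit 29.
    At 24: no right child.
    Visit 24.
  Visit 35.
Visit 6.

28, 32, 23, 34, 11, 13, 12, 17, 21, 26, 33, 37, 18, 20, 29, 24, 35, 6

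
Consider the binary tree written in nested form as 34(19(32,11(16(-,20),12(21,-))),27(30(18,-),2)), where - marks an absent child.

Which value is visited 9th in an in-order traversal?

In-order visits the left subtree, then the node, then the right subtree.
At 34: go left to 19.
  At 19: go left to 32.
    32 is a leaf — visit 32.
  Visit 19.
  At 19: go right to 11.
    At 11: go left to 16.
      At 16: no left child.
      Visit 16.
      At 16: go right to 20.
        20 is a leaf — visit 20.
    Visit 11.
    At 11: go right to 12.
      At 12: go left to 21.
        21 is a leaf — visit 21.
      Visit 12.
      At 12: no right child.
Visit 34.
At 34: go right to 27.
  At 27: go left to 30.
    At 30: go left to 18.
      18 is a leaf — visit 18.
    Visit 30.
    At 30: no right child.
  Visit 27.
  At 27: go right to 2.
    2 is a leaf — visit 2.
Full in-order sequence: 32, 19, 16, 20, 11, 21, 12, 34, 18, 30, 27, 2.

18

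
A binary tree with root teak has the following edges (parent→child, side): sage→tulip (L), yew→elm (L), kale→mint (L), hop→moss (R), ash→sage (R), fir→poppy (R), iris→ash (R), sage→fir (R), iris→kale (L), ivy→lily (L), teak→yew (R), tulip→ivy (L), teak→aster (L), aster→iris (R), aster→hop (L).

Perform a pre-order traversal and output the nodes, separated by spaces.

Pre-order visits the node, then its left subtree, then its right subtree.
Visit teak.
At teak: go left to aster.
  Visit aster.
  At aster: go left to hop.
    Visit hop.
    At hop: no left child.
    At hop: go right to moss.
      moss is a leaf — visit moss.
  At aster: go right to iris.
    Visit iris.
    At iris: go left to kale.
      Visit kale.
      At kale: go left to mint.
        mint is a leaf — visit mint.
      At kale: no right child.
    At iris: go right to ash.
      Visit ash.
      At ash: no left child.
      At ash: go right to sage.
        Visit sage.
        At sage: go left to tulip.
          Visit tulip.
          At tulip: go left to ivy.
            Visit ivy.
            At ivy: go left to lily.
              lily is a leaf — visit lily.
            At ivy: no right child.
          At tulip: no right child.
        At sage: go right to fir.
          Visit fir.
          At fir: no left child.
          At fir: go right to poppy.
            poppy is a leaf — visit poppy.
At teak: go right to yew.
  Visit yew.
  At yew: go left to elm.
    elm is a leaf — visit elm.
  At yew: no right child.

teak aster hop moss iris kale mint ash sage tulip ivy lily fir poppy yew elm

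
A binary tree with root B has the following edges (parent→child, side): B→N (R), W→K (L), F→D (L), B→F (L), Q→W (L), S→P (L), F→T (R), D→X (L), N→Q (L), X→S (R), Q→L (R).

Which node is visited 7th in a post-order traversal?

Post-order visits the left subtree, then the right subtree, then the node.
At B: go left to F.
  At F: go left to D.
    At D: go left to X.
      At X: no left child.
      At X: go right to S.
        At S: go left to P.
          P is a leaf — visit P.
        At S: no right child.
        Visit S.
      Visit X.
    At D: no right child.
    Visit D.
  At F: go right to T.
    T is a leaf — visit T.
  Visit F.
At B: go right to N.
  At N: go left to Q.
    At Q: go left to W.
      At W: go left to K.
        K is a leaf — visit K.
      At W: no right child.
      Visit W.
    At Q: go right to L.
      L is a leaf — visit L.
    Visit Q.
  At N: no right child.
  Visit N.
Visit B.
Full post-order sequence: P, S, X, D, T, F, K, W, L, Q, N, B.

K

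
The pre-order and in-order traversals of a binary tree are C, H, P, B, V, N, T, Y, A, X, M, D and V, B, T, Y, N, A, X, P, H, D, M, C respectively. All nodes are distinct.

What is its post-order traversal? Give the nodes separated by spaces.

V Y T X A N B P D M H C

The first element of pre-order is the root; it splits in-order into left and right subtrees.
Root C: left subtree has 11 nodes {V, B, T, Y, N, A, X, P, H, D, M}, right has 0 { }.
  Root H: left subtree has 8 nodes {V, B, T, Y, N, A, X, P}, right has 2 {D, M}.
    Root P: left subtree has 7 nodes {V, B, T, Y, N, A, X}, right has 0 { }.
      Root B: left subtree has 1 node {V}, right has 5 {T, Y, N, A, X}.
        Root N: left subtree has 2 nodes {T, Y}, right has 2 {A, X}.
          Root T: left subtree has 0 nodes { }, right has 1 {Y}.
          Root A: left subtree has 0 nodes { }, right has 1 {X}.
    Root M: left subtree has 1 node {D}, right has 0 { }.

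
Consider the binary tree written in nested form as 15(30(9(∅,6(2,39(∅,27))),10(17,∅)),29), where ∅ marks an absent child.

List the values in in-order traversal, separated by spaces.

9 2 6 39 27 30 17 10 15 29

In-order visits the left subtree, then the node, then the right subtree.
At 15: go left to 30.
  At 30: go left to 9.
    At 9: no left child.
    Visit 9.
    At 9: go right to 6.
      At 6: go left to 2.
        2 is a leaf — visit 2.
      Visit 6.
      At 6: go right to 39.
        At 39: no left child.
        Visit 39.
        At 39: go right to 27.
          27 is a leaf — visit 27.
  Visit 30.
  At 30: go right to 10.
    At 10: go left to 17.
      17 is a leaf — visit 17.
    Visit 10.
    At 10: no right child.
Visit 15.
At 15: go right to 29.
  29 is a leaf — visit 29.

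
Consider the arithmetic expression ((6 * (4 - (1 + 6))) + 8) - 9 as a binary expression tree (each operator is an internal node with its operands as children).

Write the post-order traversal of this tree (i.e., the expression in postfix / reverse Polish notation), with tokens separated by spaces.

6 4 1 6 + - * 8 + 9 -

Post-order on an expression tree gives postfix notation: for each operator, emit left operand, right operand, then the operator.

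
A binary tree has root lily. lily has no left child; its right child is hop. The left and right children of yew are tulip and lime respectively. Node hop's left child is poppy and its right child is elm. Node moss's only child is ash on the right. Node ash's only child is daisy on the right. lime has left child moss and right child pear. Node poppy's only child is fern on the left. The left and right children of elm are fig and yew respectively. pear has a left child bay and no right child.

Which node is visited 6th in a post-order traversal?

ash

Post-order visits the left subtree, then the right subtree, then the node.
At lily: no left child.
At lily: go right to hop.
  At hop: go left to poppy.
    At poppy: go left to fern.
      fern is a leaf — visit fern.
    At poppy: no right child.
    Visit poppy.
  At hop: go right to elm.
    At elm: go left to fig.
      fig is a leaf — visit fig.
    At elm: go right to yew.
      At yew: go left to tulip.
        tulip is a leaf — visit tulip.
      At yew: go right to lime.
        At lime: go left to moss.
          At moss: no left child.
          At moss: go right to ash.
            At ash: no left child.
            At ash: go right to daisy.
              daisy is a leaf — visit daisy.
            Visit ash.
          Visit moss.
        At lime: go right to pear.
          At pear: go left to bay.
            bay is a leaf — visit bay.
          At pear: no right child.
          Visit pear.
        Visit lime.
      Visit yew.
    Visit elm.
  Visit hop.
Visit lily.
Full post-order sequence: fern, poppy, fig, tulip, daisy, ash, moss, bay, pear, lime, yew, elm, hop, lily.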